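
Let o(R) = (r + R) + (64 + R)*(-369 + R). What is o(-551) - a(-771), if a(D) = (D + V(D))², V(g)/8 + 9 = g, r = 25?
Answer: -48706607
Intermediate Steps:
V(g) = -72 + 8*g
a(D) = (-72 + 9*D)² (a(D) = (D + (-72 + 8*D))² = (-72 + 9*D)²)
o(R) = 25 + R + (-369 + R)*(64 + R) (o(R) = (25 + R) + (64 + R)*(-369 + R) = (25 + R) + (-369 + R)*(64 + R) = 25 + R + (-369 + R)*(64 + R))
o(-551) - a(-771) = (-23591 + (-551)² - 304*(-551)) - 81*(-8 - 771)² = (-23591 + 303601 + 167504) - 81*(-779)² = 447514 - 81*606841 = 447514 - 1*49154121 = 447514 - 49154121 = -48706607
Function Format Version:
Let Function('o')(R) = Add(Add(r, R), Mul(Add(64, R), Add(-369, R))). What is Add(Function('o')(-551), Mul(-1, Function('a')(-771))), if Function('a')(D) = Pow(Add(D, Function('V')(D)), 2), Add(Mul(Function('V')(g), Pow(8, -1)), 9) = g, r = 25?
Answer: -48706607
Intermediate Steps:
Function('V')(g) = Add(-72, Mul(8, g))
Function('a')(D) = Pow(Add(-72, Mul(9, D)), 2) (Function('a')(D) = Pow(Add(D, Add(-72, Mul(8, D))), 2) = Pow(Add(-72, Mul(9, D)), 2))
Function('o')(R) = Add(25, R, Mul(Add(-369, R), Add(64, R))) (Function('o')(R) = Add(Add(25, R), Mul(Add(64, R), Add(-369, R))) = Add(Add(25, R), Mul(Add(-369, R), Add(64, R))) = Add(25, R, Mul(Add(-369, R), Add(64, R))))
Add(Function('o')(-551), Mul(-1, Function('a')(-771))) = Add(Add(-23591, Pow(-551, 2), Mul(-304, -551)), Mul(-1, Mul(81, Pow(Add(-8, -771), 2)))) = Add(Add(-23591, 303601, 167504), Mul(-1, Mul(81, Pow(-779, 2)))) = Add(447514, Mul(-1, Mul(81, 606841))) = Add(447514, Mul(-1, 49154121)) = Add(447514, -49154121) = -48706607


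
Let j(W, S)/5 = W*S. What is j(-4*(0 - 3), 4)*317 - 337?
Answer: 75743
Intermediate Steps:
j(W, S) = 5*S*W (j(W, S) = 5*(W*S) = 5*(S*W) = 5*S*W)
j(-4*(0 - 3), 4)*317 - 337 = (5*4*(-4*(0 - 3)))*317 - 337 = (5*4*(-4*(-3)))*317 - 337 = (5*4*12)*317 - 337 = 240*317 - 337 = 76080 - 337 = 75743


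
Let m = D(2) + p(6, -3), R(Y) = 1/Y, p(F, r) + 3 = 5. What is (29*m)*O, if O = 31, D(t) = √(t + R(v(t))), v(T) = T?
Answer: 1798 + 899*√10/2 ≈ 3219.4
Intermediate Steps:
p(F, r) = 2 (p(F, r) = -3 + 5 = 2)
D(t) = √(t + 1/t)
m = 2 + √10/2 (m = √(2 + 1/2) + 2 = √(2 + ½) + 2 = √(5/2) + 2 = √10/2 + 2 = 2 + √10/2 ≈ 3.5811)
(29*m)*O = (29*(2 + √10/2))*31 = (58 + 29*√10/2)*31 = 1798 + 899*√10/2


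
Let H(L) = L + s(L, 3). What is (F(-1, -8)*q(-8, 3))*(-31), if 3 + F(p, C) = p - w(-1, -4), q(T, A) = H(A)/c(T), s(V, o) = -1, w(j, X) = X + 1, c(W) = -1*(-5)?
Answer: 62/5 ≈ 12.400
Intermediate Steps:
c(W) = 5
w(j, X) = 1 + X
H(L) = -1 + L (H(L) = L - 1 = -1 + L)
q(T, A) = -⅕ + A/5 (q(T, A) = (-1 + A)/5 = (-1 + A)*(⅕) = -⅕ + A/5)
F(p, C) = p (F(p, C) = -3 + (p - (1 - 4)) = -3 + (p - 1*(-3)) = -3 + (p + 3) = -3 + (3 + p) = p)
(F(-1, -8)*q(-8, 3))*(-31) = -(-⅕ + (⅕)*3)*(-31) = -(-⅕ + ⅗)*(-31) = -1*⅖*(-31) = -⅖*(-31) = 62/5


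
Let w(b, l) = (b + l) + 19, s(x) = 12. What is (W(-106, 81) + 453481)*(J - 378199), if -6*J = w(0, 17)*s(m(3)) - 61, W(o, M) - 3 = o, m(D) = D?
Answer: -171495140095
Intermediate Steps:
w(b, l) = 19 + b + l
W(o, M) = 3 + o
J = -371/6 (J = -((19 + 0 + 17)*12 - 61)/6 = -(36*12 - 61)/6 = -(432 - 61)/6 = -1/6*371 = -371/6 ≈ -61.833)
(W(-106, 81) + 453481)*(J - 378199) = ((3 - 106) + 453481)*(-371/6 - 378199) = (-103 + 453481)*(-2269565/6) = 453378*(-2269565/6) = -171495140095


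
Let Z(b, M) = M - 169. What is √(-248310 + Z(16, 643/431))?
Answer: I*√46157430386/431 ≈ 498.48*I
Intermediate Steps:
Z(b, M) = -169 + M
√(-248310 + Z(16, 643/431)) = √(-248310 + (-169 + 643/431)) = √(-248310 - 72196/431) = √(-107093806/431) = I*√46157430386/431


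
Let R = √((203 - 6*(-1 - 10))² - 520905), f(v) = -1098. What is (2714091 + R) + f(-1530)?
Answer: 2712993 + 4*I*√28034 ≈ 2.713e+6 + 669.73*I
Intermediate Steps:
R = 4*I*√28034 (R = √((203 - 6*(-11))² - 520905) = √((203 + 66)² - 520905) = √(269² - 520905) = √(72361 - 520905) = √(-448544) = 4*I*√28034 ≈ 669.73*I)
(2714091 + R) + f(-1530) = (2714091 + 4*I*√28034) - 1098 = 2712993 + 4*I*√28034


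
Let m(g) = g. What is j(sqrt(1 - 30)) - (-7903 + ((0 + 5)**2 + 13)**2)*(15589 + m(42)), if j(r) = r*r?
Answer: 100960600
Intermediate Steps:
j(r) = r**2
j(sqrt(1 - 30)) - (-7903 + ((0 + 5)**2 + 13)**2)*(15589 + m(42)) = (sqrt(1 - 30))**2 - (-7903 + ((0 + 5)**2 + 13)**2)*(15589 + 42) = (sqrt(-29))**2 - (-7903 + (5**2 + 13)**2)*15631 = (I*sqrt(29))**2 - (-7903 + (25 + 13)**2)*15631 = -29 - (-7903 + 38**2)*15631 = -29 - (-7903 + 1444)*15631 = -29 - (-6459)*15631 = -29 - 1*(-100960629) = -29 + 100960629 = 100960600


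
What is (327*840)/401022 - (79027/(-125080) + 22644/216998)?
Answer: 366571718090127/302349532562680 ≈ 1.2124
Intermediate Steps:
(327*840)/401022 - (79027/(-125080) + 22644/216998) = 274680*(1/401022) - (79027*(-1/125080) + 22644*(1/216998)) = 15260/22279 - (-79027/125080 + 11322/108499) = 15260/22279 - 1*(-7158194713/13571054920) = 15260/22279 + 7158194713/13571054920 = 366571718090127/302349532562680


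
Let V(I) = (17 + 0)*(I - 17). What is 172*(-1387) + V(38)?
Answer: -238207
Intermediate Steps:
V(I) = -289 + 17*I (V(I) = 17*(-17 + I) = -289 + 17*I)
172*(-1387) + V(38) = 172*(-1387) + (-289 + 17*38) = -238564 + (-289 + 646) = -238564 + 357 = -238207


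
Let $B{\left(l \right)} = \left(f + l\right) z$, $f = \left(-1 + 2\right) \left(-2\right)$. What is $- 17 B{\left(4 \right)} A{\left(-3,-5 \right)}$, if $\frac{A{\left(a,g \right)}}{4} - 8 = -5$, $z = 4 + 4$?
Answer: $-3264$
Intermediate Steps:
$z = 8$
$A{\left(a,g \right)} = 12$ ($A{\left(a,g \right)} = 32 + 4 \left(-5\right) = 32 - 20 = 12$)
$f = -2$ ($f = 1 \left(-2\right) = -2$)
$B{\left(l \right)} = -16 + 8 l$ ($B{\left(l \right)} = \left(-2 + l\right) 8 = -16 + 8 l$)
$- 17 B{\left(4 \right)} A{\left(-3,-5 \right)} = - 17 \left(-16 + 8 \cdot 4\right) 12 = - 17 \left(-16 + 32\right) 12 = \left(-17\right) 16 \cdot 12 = \left(-272\right) 12 = -3264$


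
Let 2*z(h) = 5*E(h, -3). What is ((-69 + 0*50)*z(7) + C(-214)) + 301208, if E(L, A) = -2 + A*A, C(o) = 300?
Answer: 600601/2 ≈ 3.0030e+5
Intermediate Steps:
E(L, A) = -2 + A**2
z(h) = 35/2 (z(h) = (5*(-2 + (-3)**2))/2 = (5*(-2 + 9))/2 = (5*7)/2 = (1/2)*35 = 35/2)
((-69 + 0*50)*z(7) + C(-214)) + 301208 = ((-69 + 0*50)*(35/2) + 300) + 301208 = ((-69 + 0)*(35/2) + 300) + 301208 = (-69*35/2 + 300) + 301208 = (-2415/2 + 300) + 301208 = -1815/2 + 301208 = 600601/2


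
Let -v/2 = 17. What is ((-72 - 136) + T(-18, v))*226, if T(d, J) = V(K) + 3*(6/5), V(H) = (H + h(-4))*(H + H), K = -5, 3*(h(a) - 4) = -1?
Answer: -647716/15 ≈ -43181.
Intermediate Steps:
h(a) = 11/3 (h(a) = 4 + (⅓)*(-1) = 4 - ⅓ = 11/3)
v = -34 (v = -2*17 = -34)
V(H) = 2*H*(11/3 + H) (V(H) = (H + 11/3)*(H + H) = (11/3 + H)*(2*H) = 2*H*(11/3 + H))
T(d, J) = 254/15 (T(d, J) = (⅔)*(-5)*(11 + 3*(-5)) + 3*(6/5) = (⅔)*(-5)*(11 - 15) + 3*(6*(⅕)) = (⅔)*(-5)*(-4) + 3*(6/5) = 40/3 + 18/5 = 254/15)
((-72 - 136) + T(-18, v))*226 = ((-72 - 136) + 254/15)*226 = (-208 + 254/15)*226 = -2866/15*226 = -647716/15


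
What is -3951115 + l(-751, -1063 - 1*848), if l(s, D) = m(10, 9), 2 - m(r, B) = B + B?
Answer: -3951131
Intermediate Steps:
m(r, B) = 2 - 2*B (m(r, B) = 2 - (B + B) = 2 - 2*B)
l(s, D) = -16 (l(s, D) = 2 - 2*9 = 2 - 18 = -16)
-3951115 + l(-751, -1063 - 1*848) = -3951115 - 16 = -3951131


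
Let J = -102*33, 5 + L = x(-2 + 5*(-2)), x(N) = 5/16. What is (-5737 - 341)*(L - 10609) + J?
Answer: 516053013/8 ≈ 6.4507e+7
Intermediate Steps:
x(N) = 5/16 (x(N) = 5*(1/16) = 5/16)
L = -75/16 (L = -5 + 5/16 = -75/16 ≈ -4.6875)
J = -3366
(-5737 - 341)*(L - 10609) + J = (-5737 - 341)*(-75/16 - 10609) - 3366 = -6078*(-169819/16) - 3366 = 516079941/8 - 3366 = 516053013/8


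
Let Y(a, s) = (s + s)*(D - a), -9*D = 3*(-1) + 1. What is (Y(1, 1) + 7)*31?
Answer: 1519/9 ≈ 168.78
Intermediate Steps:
D = 2/9 (D = -(3*(-1) + 1)/9 = -(-3 + 1)/9 = -⅑*(-2) = 2/9 ≈ 0.22222)
Y(a, s) = 2*s*(2/9 - a) (Y(a, s) = (s + s)*(2/9 - a) = (2*s)*(2/9 - a) = 2*s*(2/9 - a))
(Y(1, 1) + 7)*31 = ((2/9)*1*(2 - 9*1) + 7)*31 = ((2/9)*1*(2 - 9) + 7)*31 = ((2/9)*1*(-7) + 7)*31 = (-14/9 + 7)*31 = (49/9)*31 = 1519/9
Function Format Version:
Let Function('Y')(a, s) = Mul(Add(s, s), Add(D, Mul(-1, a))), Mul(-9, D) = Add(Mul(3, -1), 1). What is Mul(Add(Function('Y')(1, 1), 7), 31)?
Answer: Rational(1519, 9) ≈ 168.78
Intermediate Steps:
D = Rational(2, 9) (D = Mul(Rational(-1, 9), Add(Mul(3, -1), 1)) = Mul(Rational(-1, 9), Add(-3, 1)) = Mul(Rational(-1, 9), -2) = Rational(2, 9) ≈ 0.22222)
Function('Y')(a, s) = Mul(2, s, Add(Rational(2, 9), Mul(-1, a))) (Function('Y')(a, s) = Mul(Add(s, s), Add(Rational(2, 9), Mul(-1, a))) = Mul(Mul(2, s), Add(Rational(2, 9), Mul(-1, a))) = Mul(2, s, Add(Rational(2, 9), Mul(-1, a))))
Mul(Add(Function('Y')(1, 1), 7), 31) = Mul(Add(Mul(Rational(2, 9), 1, Add(2, Mul(-9, 1))), 7), 31) = Mul(Add(Mul(Rational(2, 9), 1, Add(2, -9)), 7), 31) = Mul(Add(Mul(Rational(2, 9), 1, -7), 7), 31) = Mul(Add(Rational(-14, 9), 7), 31) = Mul(Rational(49, 9), 31) = Rational(1519, 9)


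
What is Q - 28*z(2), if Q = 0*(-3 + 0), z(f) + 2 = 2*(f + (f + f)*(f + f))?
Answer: -952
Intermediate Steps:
z(f) = -2 + 2*f + 8*f² (z(f) = -2 + 2*(f + (f + f)*(f + f)) = -2 + 2*(f + (2*f)*(2*f)) = -2 + 2*(f + 4*f²) = -2 + (2*f + 8*f²) = -2 + 2*f + 8*f²)
Q = 0 (Q = 0*(-3) = 0)
Q - 28*z(2) = 0 - 28*(-2 + 2*2 + 8*2²) = 0 - 28*(-2 + 4 + 8*4) = 0 - 28*(-2 + 4 + 32) = 0 - 28*34 = 0 - 952 = -952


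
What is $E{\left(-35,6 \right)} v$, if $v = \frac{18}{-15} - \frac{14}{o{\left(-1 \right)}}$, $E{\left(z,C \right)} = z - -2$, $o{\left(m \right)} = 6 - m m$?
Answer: $132$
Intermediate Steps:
$o{\left(m \right)} = 6 - m^{2}$
$E{\left(z,C \right)} = 2 + z$ ($E{\left(z,C \right)} = z + 2 = 2 + z$)
$v = -4$ ($v = \frac{18}{-15} - \frac{14}{6 - \left(-1\right)^{2}} = 18 \left(- \frac{1}{15}\right) - \frac{14}{6 - 1} = - \frac{6}{5} - \frac{14}{6 - 1} = - \frac{6}{5} - \frac{14}{5} = -4$)
$E{\left(-35,6 \right)} v = \left(2 - 35\right) \left(-4\right) = \left(-33\right) \left(-4\right) = 132$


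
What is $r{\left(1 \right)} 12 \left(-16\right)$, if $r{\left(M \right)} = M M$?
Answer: $-192$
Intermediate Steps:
$r{\left(M \right)} = M^{2}$
$r{\left(1 \right)} 12 \left(-16\right) = 1^{2} \cdot 12 \left(-16\right) = 1 \cdot 12 \left(-16\right) = 12 \left(-16\right) = -192$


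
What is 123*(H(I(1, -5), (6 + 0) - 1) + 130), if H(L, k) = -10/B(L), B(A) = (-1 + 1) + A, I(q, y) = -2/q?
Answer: 16605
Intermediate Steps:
B(A) = A (B(A) = 0 + A = A)
H(L, k) = -10/L
123*(H(I(1, -5), (6 + 0) - 1) + 130) = 123*(-10/((-2/1)) + 130) = 123*(-10/((-2*1)) + 130) = 123*(-10/(-2) + 130) = 123*(-10*(-½) + 130) = 123*(5 + 130) = 123*135 = 16605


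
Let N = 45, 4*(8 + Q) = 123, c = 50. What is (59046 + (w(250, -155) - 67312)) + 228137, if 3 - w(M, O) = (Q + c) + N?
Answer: 879025/4 ≈ 2.1976e+5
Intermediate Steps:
Q = 91/4 (Q = -8 + (1/4)*123 = -8 + 123/4 = 91/4 ≈ 22.750)
w(M, O) = -459/4 (w(M, O) = 3 - ((91/4 + 50) + 45) = 3 - (291/4 + 45) = 3 - 1*471/4 = 3 - 471/4 = -459/4)
(59046 + (w(250, -155) - 67312)) + 228137 = (59046 + (-459/4 - 67312)) + 228137 = (59046 - 269707/4) + 228137 = -33523/4 + 228137 = 879025/4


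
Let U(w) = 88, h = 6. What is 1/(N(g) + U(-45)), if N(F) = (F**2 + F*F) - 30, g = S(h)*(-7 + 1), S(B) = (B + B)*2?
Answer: 1/41530 ≈ 2.4079e-5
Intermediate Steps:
S(B) = 4*B (S(B) = (2*B)*2 = 4*B)
g = -144 (g = (4*6)*(-7 + 1) = 24*(-6) = -144)
N(F) = -30 + 2*F**2 (N(F) = (F**2 + F**2) - 30 = 2*F**2 - 30 = -30 + 2*F**2)
1/(N(g) + U(-45)) = 1/((-30 + 2*(-144)**2) + 88) = 1/((-30 + 2*20736) + 88) = 1/((-30 + 41472) + 88) = 1/(41442 + 88) = 1/41530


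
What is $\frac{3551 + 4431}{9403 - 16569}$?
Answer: $- \frac{3991}{3583} \approx -1.1139$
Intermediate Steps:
$\frac{3551 + 4431}{9403 - 16569} = \frac{7982}{-7166} = 7982 \left(- \frac{1}{7166}\right) = - \frac{3991}{3583}$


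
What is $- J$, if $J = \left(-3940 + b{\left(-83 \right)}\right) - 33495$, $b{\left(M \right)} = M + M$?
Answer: $37601$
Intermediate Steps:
$b{\left(M \right)} = 2 M$
$J = -37601$ ($J = \left(-3940 + 2 \left(-83\right)\right) - 33495 = \left(-3940 - 166\right) - 33495 = -4106 - 33495 = -37601$)
$- J = \left(-1\right) \left(-37601\right) = 37601$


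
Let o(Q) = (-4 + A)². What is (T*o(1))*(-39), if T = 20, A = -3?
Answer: -38220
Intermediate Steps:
o(Q) = 49 (o(Q) = (-4 - 3)² = (-7)² = 49)
(T*o(1))*(-39) = (20*49)*(-39) = 980*(-39) = -38220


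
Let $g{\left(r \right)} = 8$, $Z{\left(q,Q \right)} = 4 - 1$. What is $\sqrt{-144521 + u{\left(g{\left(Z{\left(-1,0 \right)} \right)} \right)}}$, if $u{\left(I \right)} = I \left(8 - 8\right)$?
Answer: $i \sqrt{144521} \approx 380.16 i$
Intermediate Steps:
$Z{\left(q,Q \right)} = 3$
$u{\left(I \right)} = 0$ ($u{\left(I \right)} = I 0 = 0$)
$\sqrt{-144521 + u{\left(g{\left(Z{\left(-1,0 \right)} \right)} \right)}} = \sqrt{-144521 + 0} = \sqrt{-144521} = i \sqrt{144521}$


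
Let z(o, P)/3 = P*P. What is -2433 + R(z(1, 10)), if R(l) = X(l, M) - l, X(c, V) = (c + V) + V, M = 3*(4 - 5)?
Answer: -2439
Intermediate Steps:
M = -3 (M = 3*(-1) = -3)
X(c, V) = c + 2*V (X(c, V) = (V + c) + V = c + 2*V)
z(o, P) = 3*P² (z(o, P) = 3*(P*P) = 3*P²)
R(l) = -6 (R(l) = (l + 2*(-3)) - l = (l - 6) - l = (-6 + l) - l = -6)
-2433 + R(z(1, 10)) = -2433 - 6 = -2439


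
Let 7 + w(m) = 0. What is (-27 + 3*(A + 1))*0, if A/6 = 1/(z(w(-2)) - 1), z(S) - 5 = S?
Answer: 0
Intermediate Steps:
w(m) = -7 (w(m) = -7 + 0 = -7)
z(S) = 5 + S
A = -2 (A = 6/((5 - 7) - 1) = 6/(-2 - 1) = 6/(-3) = 6*(-⅓) = -2)
(-27 + 3*(A + 1))*0 = (-27 + 3*(-2 + 1))*0 = (-27 + 3*(-1))*0 = (-27 - 3)*0 = -30*0 = 0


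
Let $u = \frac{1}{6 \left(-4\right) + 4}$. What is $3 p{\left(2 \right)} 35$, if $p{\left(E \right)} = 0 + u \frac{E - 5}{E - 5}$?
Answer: $- \frac{21}{4} \approx -5.25$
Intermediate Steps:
$u = - \frac{1}{20}$ ($u = \frac{1}{-24 + 4} = \frac{1}{-20} = - \frac{1}{20} \approx -0.05$)
$p{\left(E \right)} = - \frac{1}{20}$ ($p{\left(E \right)} = 0 - \frac{\left(E - 5\right) \frac{1}{E - 5}}{20} = 0 - \frac{\left(-5 + E\right) \frac{1}{-5 + E}}{20} = 0 - \frac{1}{20} = - \frac{1}{20}$)
$3 p{\left(2 \right)} 35 = 3 \left(- \frac{1}{20}\right) 35 = \left(- \frac{3}{20}\right) 35 = - \frac{21}{4}$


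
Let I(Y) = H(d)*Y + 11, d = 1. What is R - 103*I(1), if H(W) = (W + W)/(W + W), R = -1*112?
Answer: -1348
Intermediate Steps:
R = -112
H(W) = 1 (H(W) = (2*W)/((2*W)) = (2*W)*(1/(2*W)) = 1)
I(Y) = 11 + Y (I(Y) = 1*Y + 11 = Y + 11 = 11 + Y)
R - 103*I(1) = -112 - 103*(11 + 1) = -112 - 103*12 = -112 - 1236 = -1348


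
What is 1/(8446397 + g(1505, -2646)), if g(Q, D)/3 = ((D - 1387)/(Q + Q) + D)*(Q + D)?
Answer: 430/7528543787 ≈ 5.7116e-8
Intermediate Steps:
g(Q, D) = 3*(D + Q)*(D + (-1387 + D)/(2*Q)) (g(Q, D) = 3*(((D - 1387)/(Q + Q) + D)*(Q + D)) = 3*(((-1387 + D)/((2*Q)) + D)*(D + Q)) = 3*(((-1387 + D)*(1/(2*Q)) + D)*(D + Q)) = 3*(((-1387 + D)/(2*Q) + D)*(D + Q)) = 3*((D + (-1387 + D)/(2*Q))*(D + Q)) = 3*((D + Q)*(D + (-1387 + D)/(2*Q))) = 3*(D + Q)*(D + (-1387 + D)/(2*Q)))
1/(8446397 + g(1505, -2646)) = 1/(8446397 + (3/2)*((-2646)² - 1387*(-2646) + 1505*(-1387 - 2646 + 2*(-2646)² + 2*(-2646)*1505))/1505) = 1/(8446397 + (3/2)*(1/1505)*(7001316 + 3670002 + 1505*(-1387 - 2646 + 2*7001316 - 7964460))) = 1/(8446397 + (3/2)*(1/1505)*(7001316 + 3670002 + 1505*(-1387 - 2646 + 14002632 - 7964460))) = 1/(8446397 + (3/2)*(1/1505)*(7001316 + 3670002 + 1505*6034139)) = 1/(8446397 + (3/2)*(1/1505)*(7001316 + 3670002 + 9081379195)) = 1/(8446397 + (3/2)*(1/1505)*9092050513) = 1/(8446397 + 3896593077/430) = 1/(7528543787/430) = 430/7528543787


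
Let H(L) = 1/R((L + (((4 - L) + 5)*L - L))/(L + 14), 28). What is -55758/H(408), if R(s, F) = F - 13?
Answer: -836370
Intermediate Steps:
R(s, F) = -13 + F
H(L) = 1/15 (H(L) = 1/(-13 + 28) = 1/15)
-55758/H(408) = -55758/1/15 = -55758*15 = -836370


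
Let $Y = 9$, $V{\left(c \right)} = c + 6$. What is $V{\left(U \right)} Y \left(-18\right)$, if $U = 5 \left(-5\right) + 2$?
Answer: $2754$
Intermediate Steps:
$U = -23$ ($U = -25 + 2 = -23$)
$V{\left(c \right)} = 6 + c$
$V{\left(U \right)} Y \left(-18\right) = \left(6 - 23\right) 9 \left(-18\right) = \left(-17\right) 9 \left(-18\right) = \left(-153\right) \left(-18\right) = 2754$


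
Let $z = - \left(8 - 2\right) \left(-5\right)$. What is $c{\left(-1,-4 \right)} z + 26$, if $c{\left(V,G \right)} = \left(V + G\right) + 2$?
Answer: $-64$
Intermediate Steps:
$c{\left(V,G \right)} = 2 + G + V$ ($c{\left(V,G \right)} = \left(G + V\right) + 2 = 2 + G + V$)
$z = 30$ ($z = - \left(8 - 2\right) \left(-5\right) = - 6 \left(-5\right) = \left(-1\right) \left(-30\right) = 30$)
$c{\left(-1,-4 \right)} z + 26 = \left(2 - 4 - 1\right) 30 + 26 = \left(-3\right) 30 + 26 = -90 + 26 = -64$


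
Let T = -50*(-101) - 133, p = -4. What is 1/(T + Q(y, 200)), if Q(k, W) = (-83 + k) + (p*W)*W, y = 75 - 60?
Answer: -1/155151 ≈ -6.4453e-6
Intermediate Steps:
y = 15
Q(k, W) = -83 + k - 4*W² (Q(k, W) = (-83 + k) + (-4*W)*W = (-83 + k) - 4*W² = -83 + k - 4*W²)
T = 4917 (T = 5050 - 133 = 4917)
1/(T + Q(y, 200)) = 1/(4917 + (-83 + 15 - 4*200²)) = 1/(4917 + (-83 + 15 - 4*40000)) = 1/(4917 + (-83 + 15 - 160000)) = 1/(4917 - 160068) = 1/(-155151) = -1/155151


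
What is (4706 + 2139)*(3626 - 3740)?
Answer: -780330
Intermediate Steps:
(4706 + 2139)*(3626 - 3740) = 6845*(-114) = -780330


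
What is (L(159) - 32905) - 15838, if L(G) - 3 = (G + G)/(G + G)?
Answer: -48739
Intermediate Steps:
L(G) = 4 (L(G) = 3 + (G + G)/(G + G) = 3 + (2*G)/((2*G)) = 3 + (2*G)*(1/(2*G)) = 3 + 1 = 4)
(L(159) - 32905) - 15838 = (4 - 32905) - 15838 = -32901 - 15838 = -48739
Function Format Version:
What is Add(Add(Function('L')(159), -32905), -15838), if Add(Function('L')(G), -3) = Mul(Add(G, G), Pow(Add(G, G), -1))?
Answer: -48739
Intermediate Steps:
Function('L')(G) = 4 (Function('L')(G) = Add(3, Mul(Add(G, G), Pow(Add(G, G), -1))) = Add(3, Mul(Mul(2, G), Pow(Mul(2, G), -1))) = Add(3, Mul(Mul(2, G), Mul(Rational(1, 2), Pow(G, -1)))) = Add(3, 1) = 4)
Add(Add(Function('L')(159), -32905), -15838) = Add(Add(4, -32905), -15838) = Add(-32901, -15838) = -48739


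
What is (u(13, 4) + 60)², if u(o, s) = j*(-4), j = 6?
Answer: 1296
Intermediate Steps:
u(o, s) = -24 (u(o, s) = 6*(-4) = -24)
(u(13, 4) + 60)² = (-24 + 60)² = 36² = 1296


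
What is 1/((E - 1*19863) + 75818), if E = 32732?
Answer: 1/88687 ≈ 1.1276e-5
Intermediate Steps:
1/((E - 1*19863) + 75818) = 1/((32732 - 1*19863) + 75818) = 1/((32732 - 19863) + 75818) = 1/(12869 + 75818) = 1/88687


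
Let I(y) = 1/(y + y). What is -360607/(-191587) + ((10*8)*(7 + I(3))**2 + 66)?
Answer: 7201935401/1724283 ≈ 4176.8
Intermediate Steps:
I(y) = 1/(2*y)
-360607/(-191587) + ((10*8)*(7 + I(3))**2 + 66) = -360607/(-191587) + ((10*8)*(7 + (1/2)/3)**2 + 66) = -360607*(-1/191587) + (80*(7 + (1/2)*(1/3))**2 + 66) = 360607/191587 + (80*(7 + 1/6)**2 + 66) = 360607/191587 + (80*(43/6)**2 + 66) = 360607/191587 + (80*(1849/36) + 66) = 360607/191587 + (36980/9 + 66) = 360607/191587 + 37574/9 = 7201935401/1724283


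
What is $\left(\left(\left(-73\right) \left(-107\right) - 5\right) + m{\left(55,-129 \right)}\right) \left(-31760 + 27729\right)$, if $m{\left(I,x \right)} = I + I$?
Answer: $-31909396$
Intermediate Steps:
$m{\left(I,x \right)} = 2 I$
$\left(\left(\left(-73\right) \left(-107\right) - 5\right) + m{\left(55,-129 \right)}\right) \left(-31760 + 27729\right) = \left(\left(\left(-73\right) \left(-107\right) - 5\right) + 2 \cdot 55\right) \left(-31760 + 27729\right) = \left(\left(7811 - 5\right) + 110\right) \left(-4031\right) = \left(7806 + 110\right) \left(-4031\right) = 7916 \left(-4031\right) = -31909396$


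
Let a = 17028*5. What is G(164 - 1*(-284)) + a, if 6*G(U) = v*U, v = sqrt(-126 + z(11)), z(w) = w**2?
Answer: 85140 + 224*I*sqrt(5)/3 ≈ 85140.0 + 166.96*I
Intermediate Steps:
a = 85140
v = I*sqrt(5) (v = sqrt(-126 + 11**2) = sqrt(-126 + 121) = sqrt(-5) = I*sqrt(5) ≈ 2.2361*I)
G(U) = I*U*sqrt(5)/6 (G(U) = ((I*sqrt(5))*U)/6 = (I*U*sqrt(5))/6 = I*U*sqrt(5)/6)
G(164 - 1*(-284)) + a = I*(164 - 1*(-284))*sqrt(5)/6 + 85140 = I*(164 + 284)*sqrt(5)/6 + 85140 = (1/6)*I*448*sqrt(5) + 85140 = 224*I*sqrt(5)/3 + 85140 = 85140 + 224*I*sqrt(5)/3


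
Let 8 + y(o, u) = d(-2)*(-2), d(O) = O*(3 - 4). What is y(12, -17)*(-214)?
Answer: 2568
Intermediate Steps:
d(O) = -O (d(O) = O*(-1) = -O)
y(o, u) = -12 (y(o, u) = -8 - 1*(-2)*(-2) = -8 + 2*(-2) = -8 - 4 = -12)
y(12, -17)*(-214) = -12*(-214) = 2568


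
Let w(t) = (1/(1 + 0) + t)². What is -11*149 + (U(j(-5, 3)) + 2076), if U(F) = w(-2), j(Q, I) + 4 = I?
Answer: 438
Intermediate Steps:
j(Q, I) = -4 + I
w(t) = (1 + t)² (w(t) = (1/1 + t)² = (1 + t)²)
U(F) = 1 (U(F) = (1 - 2)² = (-1)² = 1)
-11*149 + (U(j(-5, 3)) + 2076) = -11*149 + (1 + 2076) = -1639 + 2077 = 438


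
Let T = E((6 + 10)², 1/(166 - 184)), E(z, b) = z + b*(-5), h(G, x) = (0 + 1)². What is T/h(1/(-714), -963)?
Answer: 4613/18 ≈ 256.28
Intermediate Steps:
h(G, x) = 1 (h(G, x) = 1² = 1)
E(z, b) = z - 5*b
T = 4613/18 (T = (6 + 10)² - 5/(166 - 184) = 16² - 5/(-18) = 256 - 5*(-1/18) = 256 + 5/18 = 4613/18 ≈ 256.28)
T/h(1/(-714), -963) = (4613/18)/1 = (4613/18)*1 = 4613/18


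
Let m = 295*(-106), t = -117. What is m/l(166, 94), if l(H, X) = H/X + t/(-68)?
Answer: -99938920/11143 ≈ -8968.8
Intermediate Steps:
l(H, X) = 117/68 + H/X (l(H, X) = H/X - 117/(-68) = H/X - 117*(-1/68) = H/X + 117/68 = 117/68 + H/X)
m = -31270
m/l(166, 94) = -31270/(117/68 + 166/94) = -31270/(117/68 + 166*(1/94)) = -31270/(117/68 + 83/47) = -31270/11143/3196 = -31270*3196/11143 = -99938920/11143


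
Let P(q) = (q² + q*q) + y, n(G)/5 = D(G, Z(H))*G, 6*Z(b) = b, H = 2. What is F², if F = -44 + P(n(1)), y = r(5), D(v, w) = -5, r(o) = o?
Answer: 1466521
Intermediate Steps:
Z(b) = b/6
y = 5
n(G) = -25*G (n(G) = 5*(-5*G) = -25*G)
P(q) = 5 + 2*q² (P(q) = (q² + q*q) + 5 = (q² + q²) + 5 = 2*q² + 5 = 5 + 2*q²)
F = 1211 (F = -44 + (5 + 2*(-25*1)²) = -44 + (5 + 2*(-25)²) = -44 + (5 + 2*625) = -44 + (5 + 1250) = -44 + 1255 = 1211)
F² = 1211² = 1466521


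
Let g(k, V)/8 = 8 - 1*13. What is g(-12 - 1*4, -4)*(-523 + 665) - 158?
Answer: -5838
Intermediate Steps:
g(k, V) = -40 (g(k, V) = 8*(8 - 1*13) = 8*(8 - 13) = 8*(-5) = -40)
g(-12 - 1*4, -4)*(-523 + 665) - 158 = -40*(-523 + 665) - 158 = -40*142 - 158 = -5680 - 158 = -5838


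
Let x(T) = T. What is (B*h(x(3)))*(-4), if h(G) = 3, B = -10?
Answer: 120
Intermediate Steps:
(B*h(x(3)))*(-4) = -10*3*(-4) = -30*(-4) = 120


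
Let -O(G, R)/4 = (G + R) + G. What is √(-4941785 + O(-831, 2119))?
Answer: I*√4943613 ≈ 2223.4*I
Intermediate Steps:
O(G, R) = -8*G - 4*R (O(G, R) = -4*((G + R) + G) = -4*(R + 2*G) = -8*G - 4*R)
√(-4941785 + O(-831, 2119)) = √(-4941785 + (-8*(-831) - 4*2119)) = √(-4941785 + (6648 - 8476)) = √(-4941785 - 1828) = √(-4943613) = I*√4943613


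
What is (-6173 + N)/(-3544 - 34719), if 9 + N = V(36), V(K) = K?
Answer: 6146/38263 ≈ 0.16063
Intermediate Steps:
N = 27 (N = -9 + 36 = 27)
(-6173 + N)/(-3544 - 34719) = (-6173 + 27)/(-3544 - 34719) = -6146/(-38263) = -6146*(-1/38263) = 6146/38263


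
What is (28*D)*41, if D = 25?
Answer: 28700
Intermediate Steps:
(28*D)*41 = (28*25)*41 = 700*41 = 28700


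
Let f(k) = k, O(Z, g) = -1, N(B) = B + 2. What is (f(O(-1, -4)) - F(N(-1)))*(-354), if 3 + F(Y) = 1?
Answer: -354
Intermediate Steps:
N(B) = 2 + B
F(Y) = -2 (F(Y) = -3 + 1 = -2)
(f(O(-1, -4)) - F(N(-1)))*(-354) = (-1 - 1*(-2))*(-354) = (-1 + 2)*(-354) = 1*(-354) = -354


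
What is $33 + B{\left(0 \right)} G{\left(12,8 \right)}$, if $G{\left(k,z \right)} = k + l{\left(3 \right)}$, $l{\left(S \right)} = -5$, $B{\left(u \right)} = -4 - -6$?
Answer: $47$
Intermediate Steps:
$B{\left(u \right)} = 2$ ($B{\left(u \right)} = -4 + 6 = 2$)
$G{\left(k,z \right)} = -5 + k$ ($G{\left(k,z \right)} = k - 5 = -5 + k$)
$33 + B{\left(0 \right)} G{\left(12,8 \right)} = 33 + 2 \left(-5 + 12\right) = 33 + 2 \cdot 7 = 33 + 14 = 47$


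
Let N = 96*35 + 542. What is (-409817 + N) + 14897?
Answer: -391018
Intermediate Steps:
N = 3902 (N = 3360 + 542 = 3902)
(-409817 + N) + 14897 = (-409817 + 3902) + 14897 = -405915 + 14897 = -391018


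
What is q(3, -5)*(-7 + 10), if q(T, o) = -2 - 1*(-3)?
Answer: 3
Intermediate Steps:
q(T, o) = 1 (q(T, o) = -2 + 3 = 1)
q(3, -5)*(-7 + 10) = 1*(-7 + 10) = 1*3 = 3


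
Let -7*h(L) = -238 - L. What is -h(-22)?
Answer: -216/7 ≈ -30.857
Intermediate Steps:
h(L) = 34 + L/7 (h(L) = -(-238 - L)/7 = 34 + L/7)
-h(-22) = -(34 + (⅐)*(-22)) = -(34 - 22/7) = -1*216/7 = -216/7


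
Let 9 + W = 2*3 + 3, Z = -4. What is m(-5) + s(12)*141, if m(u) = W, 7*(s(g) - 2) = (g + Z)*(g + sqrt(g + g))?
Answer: 15510/7 + 2256*sqrt(6)/7 ≈ 3005.1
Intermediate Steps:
W = 0 (W = -9 + (2*3 + 3) = -9 + (6 + 3) = -9 + 9 = 0)
s(g) = 2 + (-4 + g)*(g + sqrt(2)*sqrt(g))/7 (s(g) = 2 + ((g - 4)*(g + sqrt(g + g)))/7 = 2 + ((-4 + g)*(g + sqrt(2*g)))/7 = 2 + ((-4 + g)*(g + sqrt(2)*sqrt(g)))/7 = 2 + (-4 + g)*(g + sqrt(2)*sqrt(g))/7)
m(u) = 0
m(-5) + s(12)*141 = 0 + (2 - 4/7*12 + (1/7)*12**2 - 4*sqrt(2)*sqrt(12)/7 + sqrt(2)*12**(3/2)/7)*141 = 0 + (2 - 48/7 + (1/7)*144 - 4*sqrt(2)*2*sqrt(3)/7 + sqrt(2)*(24*sqrt(3))/7)*141 = 0 + (2 - 48/7 + 144/7 - 8*sqrt(6)/7 + 24*sqrt(6)/7)*141 = 0 + (110/7 + 16*sqrt(6)/7)*141 = 0 + (15510/7 + 2256*sqrt(6)/7) = 15510/7 + 2256*sqrt(6)/7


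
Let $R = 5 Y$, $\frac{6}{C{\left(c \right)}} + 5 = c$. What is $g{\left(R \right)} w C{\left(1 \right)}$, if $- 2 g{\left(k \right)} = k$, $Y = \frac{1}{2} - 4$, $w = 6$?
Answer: $- \frac{315}{4} \approx -78.75$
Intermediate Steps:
$C{\left(c \right)} = \frac{6}{-5 + c}$
$Y = - \frac{7}{2}$ ($Y = \frac{1}{2} - 4 = - \frac{7}{2} \approx -3.5$)
$R = - \frac{35}{2}$ ($R = 5 \left(- \frac{7}{2}\right) = - \frac{35}{2} \approx -17.5$)
$g{\left(k \right)} = - \frac{k}{2}$
$g{\left(R \right)} w C{\left(1 \right)} = \left(- \frac{1}{2}\right) \left(- \frac{35}{2}\right) 6 \frac{6}{-5 + 1} = \frac{35}{4} \cdot 6 \frac{6}{-4} = \frac{105 \cdot 6 \left(- \frac{1}{4}\right)}{2} = \frac{105}{2} \left(- \frac{3}{2}\right) = - \frac{315}{4}$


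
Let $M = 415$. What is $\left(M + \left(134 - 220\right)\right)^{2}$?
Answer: $108241$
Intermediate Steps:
$\left(M + \left(134 - 220\right)\right)^{2} = \left(415 + \left(134 - 220\right)\right)^{2} = \left(415 - 86\right)^{2} = 329^{2} = 108241$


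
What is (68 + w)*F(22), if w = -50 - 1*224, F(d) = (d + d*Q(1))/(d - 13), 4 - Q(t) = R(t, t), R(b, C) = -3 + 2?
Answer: -9064/3 ≈ -3021.3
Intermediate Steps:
R(b, C) = -1
Q(t) = 5 (Q(t) = 4 - 1*(-1) = 4 + 1 = 5)
F(d) = 6*d/(-13 + d) (F(d) = (d + d*5)/(d - 13) = (d + 5*d)/(-13 + d) = (6*d)/(-13 + d) = 6*d/(-13 + d))
w = -274 (w = -50 - 224 = -274)
(68 + w)*F(22) = (68 - 274)*(6*22/(-13 + 22)) = -1236*22/9 = -206*44/3 = -9064/3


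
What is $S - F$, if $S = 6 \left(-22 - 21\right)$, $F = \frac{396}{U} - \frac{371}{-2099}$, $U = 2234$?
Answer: $- \frac{605732423}{2344583} \approx -258.35$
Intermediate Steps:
$F = \frac{830009}{2344583}$ ($F = \frac{396}{2234} - \frac{371}{-2099} = 396 \cdot \frac{1}{2234} - - \frac{371}{2099} = \frac{198}{1117} + \frac{371}{2099} = \frac{830009}{2344583} \approx 0.35401$)
$S = -258$ ($S = 6 \left(-43\right) = -258$)
$S - F = -258 - \frac{830009}{2344583} = - \frac{605732423}{2344583}$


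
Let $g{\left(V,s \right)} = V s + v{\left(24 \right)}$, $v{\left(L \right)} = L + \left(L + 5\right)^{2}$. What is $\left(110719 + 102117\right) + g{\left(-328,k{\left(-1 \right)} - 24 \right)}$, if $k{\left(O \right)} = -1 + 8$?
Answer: $219277$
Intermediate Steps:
$k{\left(O \right)} = 7$
$v{\left(L \right)} = L + \left(5 + L\right)^{2}$
$g{\left(V,s \right)} = 865 + V s$ ($g{\left(V,s \right)} = V s + \left(24 + \left(5 + 24\right)^{2}\right) = V s + \left(24 + 29^{2}\right) = V s + \left(24 + 841\right) = V s + 865 = 865 + V s$)
$\left(110719 + 102117\right) + g{\left(-328,k{\left(-1 \right)} - 24 \right)} = \left(110719 + 102117\right) - \left(-865 + 328 \left(7 - 24\right)\right) = 212836 + \left(865 - -5576\right) = 212836 + \left(865 + 5576\right) = 212836 + 6441 = 219277$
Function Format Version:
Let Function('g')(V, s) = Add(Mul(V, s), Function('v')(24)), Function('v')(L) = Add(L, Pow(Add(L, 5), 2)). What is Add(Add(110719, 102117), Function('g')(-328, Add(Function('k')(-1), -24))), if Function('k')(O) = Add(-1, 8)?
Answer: 219277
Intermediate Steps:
Function('k')(O) = 7
Function('v')(L) = Add(L, Pow(Add(5, L), 2))
Function('g')(V, s) = Add(865, Mul(V, s)) (Function('g')(V, s) = Add(Mul(V, s), Add(24, Pow(Add(5, 24), 2))) = Add(Mul(V, s), Add(24, Pow(29, 2))) = Add(Mul(V, s), Add(24, 841)) = Add(Mul(V, s), 865) = Add(865, Mul(V, s)))
Add(Add(110719, 102117), Function('g')(-328, Add(Function('k')(-1), -24))) = Add(Add(110719, 102117), Add(865, Mul(-328, Add(7, -24)))) = Add(212836, Add(865, Mul(-328, -17))) = Add(212836, Add(865, 5576)) = Add(212836, 6441) = 219277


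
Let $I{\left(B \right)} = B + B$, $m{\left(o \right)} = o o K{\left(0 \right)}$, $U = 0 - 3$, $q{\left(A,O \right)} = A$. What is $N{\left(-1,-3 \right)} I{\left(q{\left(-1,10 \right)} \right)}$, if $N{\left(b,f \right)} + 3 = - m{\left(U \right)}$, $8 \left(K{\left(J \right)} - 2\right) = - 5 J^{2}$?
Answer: $42$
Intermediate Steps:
$K{\left(J \right)} = 2 - \frac{5 J^{2}}{8}$ ($K{\left(J \right)} = 2 + \frac{\left(-5\right) J^{2}}{8} = 2 - \frac{5 J^{2}}{8}$)
$U = -3$ ($U = 0 - 3 = -3$)
$m{\left(o \right)} = 2 o^{2}$ ($m{\left(o \right)} = o o \left(2 - \frac{5 \cdot 0^{2}}{8}\right) = o^{2} \left(2 - 0\right) = o^{2} \left(2 + 0\right) = o^{2} \cdot 2 = 2 o^{2}$)
$N{\left(b,f \right)} = -21$ ($N{\left(b,f \right)} = -3 - 2 \left(-3\right)^{2} = -3 - 2 \cdot 9 = -3 - 18 = -21$)
$I{\left(B \right)} = 2 B$
$N{\left(-1,-3 \right)} I{\left(q{\left(-1,10 \right)} \right)} = - 21 \cdot 2 \left(-1\right) = \left(-21\right) \left(-2\right) = 42$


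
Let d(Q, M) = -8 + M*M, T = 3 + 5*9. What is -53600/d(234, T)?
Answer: -6700/287 ≈ -23.345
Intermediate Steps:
T = 48 (T = 3 + 45 = 48)
d(Q, M) = -8 + M²
-53600/d(234, T) = -53600/(-8 + 48²) = -53600/(-8 + 2304) = -53600/2296 = -53600*1/2296 = -6700/287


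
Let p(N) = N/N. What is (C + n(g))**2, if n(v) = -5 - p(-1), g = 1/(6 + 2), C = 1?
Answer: 25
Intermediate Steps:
g = 1/8 ≈ 0.12500
p(N) = 1
n(v) = -6 (n(v) = -5 - 1*1 = -5 - 1 = -6)
(C + n(g))**2 = (1 - 6)**2 = (-5)**2 = 25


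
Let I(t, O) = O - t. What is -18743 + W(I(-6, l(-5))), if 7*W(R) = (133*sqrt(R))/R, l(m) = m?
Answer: -18724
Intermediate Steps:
W(R) = 19/sqrt(R) (W(R) = ((133*sqrt(R))/R)/7 = (133/sqrt(R))/7 = 19/sqrt(R))
-18743 + W(I(-6, l(-5))) = -18743 + 19/sqrt(-5 - 1*(-6)) = -18743 + 19/sqrt(-5 + 6) = -18743 + 19/sqrt(1) = -18743 + 19*1 = -18743 + 19 = -18724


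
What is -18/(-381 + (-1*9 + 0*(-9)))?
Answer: 3/65 ≈ 0.046154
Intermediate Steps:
-18/(-381 + (-1*9 + 0*(-9))) = -18/(-381 + (-9 + 0)) = -18/(-381 - 9) = -18/(-390) = -1/390*(-18) = 3/65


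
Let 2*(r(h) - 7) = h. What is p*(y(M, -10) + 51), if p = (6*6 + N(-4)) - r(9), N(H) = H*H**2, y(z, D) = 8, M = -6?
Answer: -4661/2 ≈ -2330.5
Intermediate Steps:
r(h) = 7 + h/2
N(H) = H**3
p = -79/2 (p = (6*6 + (-4)**3) - (7 + (1/2)*9) = (36 - 64) - (7 + 9/2) = -28 - 1*23/2 = -28 - 23/2 = -79/2 ≈ -39.500)
p*(y(M, -10) + 51) = -79*(8 + 51)/2 = -79/2*59 = -4661/2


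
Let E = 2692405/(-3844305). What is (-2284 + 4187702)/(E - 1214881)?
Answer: -1609002334449/467037579511 ≈ -3.4451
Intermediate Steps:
E = -538481/768861 (E = 2692405*(-1/3844305) = -538481/768861 ≈ -0.70036)
(-2284 + 4187702)/(E - 1214881) = (-2284 + 4187702)/(-538481/768861 - 1214881) = 4185418/(-934075159022/768861) = 4185418*(-768861/934075159022) = -1609002334449/467037579511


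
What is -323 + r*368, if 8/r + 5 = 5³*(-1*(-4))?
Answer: -156941/495 ≈ -317.05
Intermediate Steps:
r = 8/495 (r = 8/(-5 + 5³*(-1*(-4))) = 8/(-5 + 125*4) = 8/(-5 + 500) = 8/495 ≈ 0.016162)
-323 + r*368 = -323 + (8/495)*368 = -323 + 2944/495 = -156941/495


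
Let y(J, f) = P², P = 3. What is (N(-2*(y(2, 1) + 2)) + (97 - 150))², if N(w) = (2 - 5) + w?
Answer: 6084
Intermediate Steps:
y(J, f) = 9 (y(J, f) = 3² = 9)
N(w) = -3 + w
(N(-2*(y(2, 1) + 2)) + (97 - 150))² = ((-3 - 2*(9 + 2)) + (97 - 150))² = ((-3 - 2*11) - 53)² = ((-3 - 22) - 53)² = (-25 - 53)² = (-78)² = 6084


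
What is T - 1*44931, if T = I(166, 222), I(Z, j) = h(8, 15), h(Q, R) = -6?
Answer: -44937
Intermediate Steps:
I(Z, j) = -6
T = -6
T - 1*44931 = -6 - 1*44931 = -6 - 44931 = -44937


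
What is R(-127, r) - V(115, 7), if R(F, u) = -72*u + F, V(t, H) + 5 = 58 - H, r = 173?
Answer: -12629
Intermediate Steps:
V(t, H) = 53 - H (V(t, H) = -5 + (58 - H) = 53 - H)
R(F, u) = F - 72*u
R(-127, r) - V(115, 7) = (-127 - 72*173) - (53 - 1*7) = (-127 - 12456) - (53 - 7) = -12583 - 1*46 = -12583 - 46 = -12629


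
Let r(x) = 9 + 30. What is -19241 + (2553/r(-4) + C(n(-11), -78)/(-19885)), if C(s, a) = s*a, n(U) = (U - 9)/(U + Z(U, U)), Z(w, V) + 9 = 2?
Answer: -2974182866/155103 ≈ -19176.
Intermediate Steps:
Z(w, V) = -7 (Z(w, V) = -9 + 2 = -7)
r(x) = 39
n(U) = (-9 + U)/(-7 + U) (n(U) = (U - 9)/(U - 7) = (-9 + U)/(-7 + U))
C(s, a) = a*s
-19241 + (2553/r(-4) + C(n(-11), -78)/(-19885)) = -19241 + (2553/39 - 78*(-9 - 11)/(-7 - 11)/(-19885)) = -19241 + (2553*(1/39) - 78*(-20)/(-18)*(-1/19885)) = -19241 + (851/13 - (-13)*(-20)/3*(-1/19885)) = -19241 + (851/13 - 78*10/9*(-1/19885)) = -19241 + (851/13 - 260/3*(-1/19885)) = -19241 + (851/13 + 52/11931) = -19241 + 10153957/155103 = -2974182866/155103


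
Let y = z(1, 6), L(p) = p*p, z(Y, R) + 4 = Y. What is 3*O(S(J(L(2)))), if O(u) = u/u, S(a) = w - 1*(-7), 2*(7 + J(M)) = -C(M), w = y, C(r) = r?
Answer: 3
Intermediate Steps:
z(Y, R) = -4 + Y
L(p) = p²
y = -3 (y = -4 + 1 = -3)
w = -3
J(M) = -7 - M/2 (J(M) = -7 + (-M)/2 = -7 - M/2)
S(a) = 4 (S(a) = -3 - 1*(-7) = -3 + 7 = 4)
O(u) = 1
3*O(S(J(L(2)))) = 3*1 = 3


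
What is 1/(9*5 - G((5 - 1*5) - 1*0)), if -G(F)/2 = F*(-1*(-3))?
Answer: 1/45 ≈ 0.022222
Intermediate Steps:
G(F) = -6*F (G(F) = -2*F*(-1*(-3)) = -2*F*3 = -6*F)
1/(9*5 - G((5 - 1*5) - 1*0)) = 1/(9*5 - (-6)*((5 - 1*5) - 1*0)) = 1/(45 - (-6)*((5 - 5) + 0)) = 1/(45 - (-6)*(0 + 0)) = 1/(45 - (-6)*0) = 1/(45 - 1*0) = 1/(45 + 0) = 1/45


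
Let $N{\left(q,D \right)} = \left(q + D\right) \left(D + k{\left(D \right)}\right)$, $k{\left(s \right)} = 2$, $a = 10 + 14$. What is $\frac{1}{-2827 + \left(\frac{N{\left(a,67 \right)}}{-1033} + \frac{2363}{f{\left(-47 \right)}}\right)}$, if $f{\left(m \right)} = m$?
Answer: $- \frac{48551}{139989769} \approx -0.00034682$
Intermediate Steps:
$a = 24$
$N{\left(q,D \right)} = \left(2 + D\right) \left(D + q\right)$ ($N{\left(q,D \right)} = \left(q + D\right) \left(D + 2\right) = \left(D + q\right) \left(2 + D\right) = \left(2 + D\right) \left(D + q\right)$)
$\frac{1}{-2827 + \left(\frac{N{\left(a,67 \right)}}{-1033} + \frac{2363}{f{\left(-47 \right)}}\right)} = \frac{1}{-2827 + \left(\frac{67^{2} + 2 \cdot 67 + 2 \cdot 24 + 67 \cdot 24}{-1033} + \frac{2363}{-47}\right)} = \frac{1}{-2827 + \left(\left(4489 + 134 + 48 + 1608\right) \left(- \frac{1}{1033}\right) + 2363 \left(- \frac{1}{47}\right)\right)} = \frac{1}{-2827 + \left(6279 \left(- \frac{1}{1033}\right) - \frac{2363}{47}\right)} = \frac{1}{-2827 - \frac{2736092}{48551}} = \frac{1}{- \frac{139989769}{48551}} = - \frac{48551}{139989769}$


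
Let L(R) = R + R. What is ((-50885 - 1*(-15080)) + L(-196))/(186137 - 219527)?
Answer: 5171/4770 ≈ 1.0841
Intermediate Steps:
L(R) = 2*R
((-50885 - 1*(-15080)) + L(-196))/(186137 - 219527) = ((-50885 - 1*(-15080)) + 2*(-196))/(186137 - 219527) = ((-50885 + 15080) - 392)/(-33390) = (-35805 - 392)*(-1/33390) = -36197*(-1/33390) = 5171/4770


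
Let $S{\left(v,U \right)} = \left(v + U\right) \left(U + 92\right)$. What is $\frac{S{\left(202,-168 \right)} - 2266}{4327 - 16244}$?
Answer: $\frac{4850}{11917} \approx 0.40698$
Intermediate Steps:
$S{\left(v,U \right)} = \left(92 + U\right) \left(U + v\right)$ ($S{\left(v,U \right)} = \left(U + v\right) \left(92 + U\right) = \left(92 + U\right) \left(U + v\right)$)
$\frac{S{\left(202,-168 \right)} - 2266}{4327 - 16244} = \frac{\left(\left(-168\right)^{2} + 92 \left(-168\right) + 92 \cdot 202 - 33936\right) - 2266}{4327 - 16244} = \frac{\left(28224 - 15456 + 18584 - 33936\right) - 2266}{-11917} = \left(-2584 - 2266\right) \left(- \frac{1}{11917}\right) = \left(-4850\right) \left(- \frac{1}{11917}\right) = \frac{4850}{11917}$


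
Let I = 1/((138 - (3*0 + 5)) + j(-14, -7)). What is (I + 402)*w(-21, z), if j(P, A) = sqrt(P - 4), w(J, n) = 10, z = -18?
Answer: 71183470/17707 - 30*I*sqrt(2)/17707 ≈ 4020.1 - 0.002396*I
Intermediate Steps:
j(P, A) = sqrt(-4 + P)
I = 1/(133 + 3*I*sqrt(2)) (I = 1/((138 - (3*0 + 5)) + sqrt(-4 - 14)) = 1/((138 - (0 + 5)) + sqrt(-18)) = 1/((138 - 1*5) + 3*I*sqrt(2)) = 1/((138 - 5) + 3*I*sqrt(2)) = 1/(133 + 3*I*sqrt(2)) ≈ 0.0075112 - 0.0002396*I)
(I + 402)*w(-21, z) = ((133/17707 - 3*I*sqrt(2)/17707) + 402)*10 = (7118347/17707 - 3*I*sqrt(2)/17707)*10 = 71183470/17707 - 30*I*sqrt(2)/17707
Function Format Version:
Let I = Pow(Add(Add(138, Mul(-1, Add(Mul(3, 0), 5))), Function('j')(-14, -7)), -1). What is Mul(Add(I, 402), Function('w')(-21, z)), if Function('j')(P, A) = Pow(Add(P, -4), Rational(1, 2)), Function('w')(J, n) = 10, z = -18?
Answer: Add(Rational(71183470, 17707), Mul(Rational(-30, 17707), I, Pow(2, Rational(1, 2)))) ≈ Add(4020.1, Mul(-0.0023960, I))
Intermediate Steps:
Function('j')(P, A) = Pow(Add(-4, P), Rational(1, 2))
I = Pow(Add(133, Mul(3, I, Pow(2, Rational(1, 2)))), -1) (I = Pow(Add(Add(138, Mul(-1, Add(Mul(3, 0), 5))), Pow(Add(-4, -14), Rational(1, 2))), -1) = Pow(Add(Add(138, Mul(-1, Add(0, 5))), Pow(-18, Rational(1, 2))), -1) = Pow(Add(Add(138, Mul(-1, 5)), Mul(3, I, Pow(2, Rational(1, 2)))), -1) = Pow(Add(Add(138, -5), Mul(3, I, Pow(2, Rational(1, 2)))), -1) = Pow(Add(133, Mul(3, I, Pow(2, Rational(1, 2)))), -1) ≈ Add(0.0075112, Mul(-0.00023960, I)))
Mul(Add(I, 402), Function('w')(-21, z)) = Mul(Add(Add(Rational(133, 17707), Mul(Rational(-3, 17707), I, Pow(2, Rational(1, 2)))), 402), 10) = Mul(Add(Rational(7118347, 17707), Mul(Rational(-3, 17707), I, Pow(2, Rational(1, 2)))), 10) = Add(Rational(71183470, 17707), Mul(Rational(-30, 17707), I, Pow(2, Rational(1, 2))))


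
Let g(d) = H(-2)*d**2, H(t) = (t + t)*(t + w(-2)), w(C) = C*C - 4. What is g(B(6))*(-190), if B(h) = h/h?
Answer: -1520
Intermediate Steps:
w(C) = -4 + C**2 (w(C) = C**2 - 4 = -4 + C**2)
B(h) = 1
H(t) = 2*t**2 (H(t) = (t + t)*(t + (-4 + (-2)**2)) = (2*t)*(t + (-4 + 4)) = (2*t)*(t + 0) = (2*t)*t = 2*t**2)
g(d) = 8*d**2 (g(d) = (2*(-2)**2)*d**2 = (2*4)*d**2 = 8*d**2)
g(B(6))*(-190) = (8*1**2)*(-190) = (8*1)*(-190) = 8*(-190) = -1520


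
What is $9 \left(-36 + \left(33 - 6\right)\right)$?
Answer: $-81$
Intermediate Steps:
$9 \left(-36 + \left(33 - 6\right)\right) = 9 \left(-36 + 27\right) = 9 \left(-9\right) = -81$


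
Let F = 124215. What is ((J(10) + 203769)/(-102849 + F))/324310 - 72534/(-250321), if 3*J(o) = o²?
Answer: 1507962449722567/5203578421783980 ≈ 0.28979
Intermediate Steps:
J(o) = o²/3
((J(10) + 203769)/(-102849 + F))/324310 - 72534/(-250321) = (((⅓)*10² + 203769)/(-102849 + 124215))/324310 - 72534/(-250321) = (((⅓)*100 + 203769)/21366)*(1/324310) - 72534*(-1/250321) = ((100/3 + 203769)*(1/21366))*(1/324310) + 72534/250321 = ((611407/3)*(1/21366))*(1/324310) + 72534/250321 = (611407/64098)*(1/324310) + 72534/250321 = 611407/20787622380 + 72534/250321 = 1507962449722567/5203578421783980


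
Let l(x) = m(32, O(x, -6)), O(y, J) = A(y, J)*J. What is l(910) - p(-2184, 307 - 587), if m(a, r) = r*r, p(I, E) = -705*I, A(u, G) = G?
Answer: -1538424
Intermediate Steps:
O(y, J) = J**2 (O(y, J) = J*J = J**2)
m(a, r) = r**2
l(x) = 1296 (l(x) = ((-6)**2)**2 = 36**2 = 1296)
l(910) - p(-2184, 307 - 587) = 1296 - (-705)*(-2184) = 1296 - 1*1539720 = 1296 - 1539720 = -1538424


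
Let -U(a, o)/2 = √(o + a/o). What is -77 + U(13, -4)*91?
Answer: -77 - 91*I*√29 ≈ -77.0 - 490.05*I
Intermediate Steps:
U(a, o) = -2*√(o + a/o)
-77 + U(13, -4)*91 = -77 - 2*√(-4 + 13/(-4))*91 = -77 - 2*√(-4 + 13*(-¼))*91 = -77 - 2*√(-4 - 13/4)*91 = -77 - I*√29*91 = -77 - 91*I*√29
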